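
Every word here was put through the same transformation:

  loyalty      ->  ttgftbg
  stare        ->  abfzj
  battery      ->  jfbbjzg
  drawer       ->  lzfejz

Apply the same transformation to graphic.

The shift depends on letter class: consonant l→t is +8, but vowel o→t is +5. Vowels shift forward by 5 and consonants shift forward by 8.
On graphic: g(cons)+8=o, r(cons)+8=z, a(vowel)+5=f, p(cons)+8=x, h(cons)+8=p, i(vowel)+5=n, c(cons)+8=k.

ozfxpnk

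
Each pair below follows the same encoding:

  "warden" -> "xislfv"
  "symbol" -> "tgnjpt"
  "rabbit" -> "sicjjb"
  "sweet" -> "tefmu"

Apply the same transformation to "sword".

tepze

Shifts by position in warden: pos 0: w→x (+1), pos 1: a→i (+8), pos 2: r→s (+1), pos 3: d→l (+8) — repeating every 2. It's a Vigenère-style cipher with numeric key [1,8]: position i shifts by key[i mod 2].
On sword: s+1=t, w+8=e, o+1=p, r+8=z, d+1=e.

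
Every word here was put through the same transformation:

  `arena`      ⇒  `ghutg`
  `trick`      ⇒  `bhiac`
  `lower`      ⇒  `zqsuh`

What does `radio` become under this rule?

hgxiq

a(0)→g(6) and r(17)→h(7) fit y≡23x+6 (mod 26); the inverse of 23 mod 26 is 17. Treating letters as 0–25, the rule is x ↦ 23x + 6 (mod 26).
On radio: r(17)→23·17+6≡7=h; a(0)→23·0+6≡6=g; d(3)→23·3+6≡23=x; i(8)→23·8+6≡8=i; o(14)→23·14+6≡16=q (all mod 26).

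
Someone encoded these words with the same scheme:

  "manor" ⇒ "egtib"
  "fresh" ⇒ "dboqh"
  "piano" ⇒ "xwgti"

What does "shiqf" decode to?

ghost

m(12)→e(4) and a(0)→g(6) fit y≡15x+6 (mod 26); the inverse of 15 mod 26 is 7. Treating letters as 0–25, the rule is x ↦ 15x + 6 (mod 26).
Decoding shiqf: s(18)→7·(18−6)≡6=g; h(7)→7·(7−6)≡7=h; i(8)→7·(8−6)≡14=o; q(16)→7·(16−6)≡18=s; f(5)→7·(5−6)≡19=t (all mod 26).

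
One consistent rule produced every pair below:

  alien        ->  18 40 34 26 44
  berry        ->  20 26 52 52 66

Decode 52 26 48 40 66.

reply

With a=1..z=26, the number is 2·pos + 16.
Decoding 52 26 48 40 66: 52→(52−16)÷2=18=r, 26→(26−16)÷2=5=e, 48→(48−16)÷2=16=p, 40→(40−16)÷2=12=l, 66→(66−16)÷2=25=y.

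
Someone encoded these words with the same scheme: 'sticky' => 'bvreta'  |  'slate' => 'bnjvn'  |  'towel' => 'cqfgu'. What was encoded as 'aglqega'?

Shifts by position in sticky: pos 0: s→b (+9), pos 1: t→v (+2), pos 2: i→r (+9), pos 3: c→e (+2) — repeating every 2. It's a Vigenère-style cipher with numeric key [9,2]: position i shifts by key[i mod 2].
Reversing it on aglqega: a−9=r, g−2=e, l−9=c, q−2=o, e−9=v, g−2=e, a−9=r.

recover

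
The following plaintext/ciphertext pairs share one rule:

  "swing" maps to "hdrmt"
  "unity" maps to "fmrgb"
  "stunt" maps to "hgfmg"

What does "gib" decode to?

Each pair mirrors across the alphabet (s↔h, w↔d, i↔r): positions sum to 25. This is the alphabet-reversal cipher (Atbash): a becomes z, b becomes y, etc.
Decoding gib: g↔t, i↔r, b↔y.

try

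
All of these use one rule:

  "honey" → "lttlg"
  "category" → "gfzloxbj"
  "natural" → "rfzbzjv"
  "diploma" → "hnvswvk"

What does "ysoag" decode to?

In honey: h→l is +4, o→t is +5, n→t is +6, e→l is +7 — the shift increases by 1 each position. The shift increases by 1 at each position, starting from +4: 4, 5, 6, ….
Undoing it on ysoag: y−4=u, s−5=n, o−6=i, a−7=t, g−8=y.

unity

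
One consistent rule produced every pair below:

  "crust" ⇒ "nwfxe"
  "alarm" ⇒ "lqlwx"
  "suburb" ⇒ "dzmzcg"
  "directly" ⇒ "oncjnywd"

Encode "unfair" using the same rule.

Shifts by position in crust: pos 0: c→n (+11), pos 1: r→w (+5), pos 2: u→f (+11), pos 3: s→x (+5) — repeating every 2. A repeating key of period 2 is used — shifts +11, +5 over and over.
For unfair: u+11=f, n+5=s, f+11=q, a+5=f, i+11=t, r+5=w.

fsqftw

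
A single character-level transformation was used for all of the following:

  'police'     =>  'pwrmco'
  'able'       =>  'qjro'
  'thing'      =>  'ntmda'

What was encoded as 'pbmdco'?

prince

p(15)→p(15) and o(14)→w(22) fit y≡19x+16 (mod 26); the inverse of 19 mod 26 is 11. This is an affine cipher: with a=0,…,z=25, each position x becomes (19x+16) mod 26.
Reversing it on pbmdco: p(15)→11·(15−16)≡15=p; b(1)→11·(1−16)≡17=r; m(12)→11·(12−16)≡8=i; d(3)→11·(3−16)≡13=n; c(2)→11·(2−16)≡2=c; o(14)→11·(14−16)≡4=e (all mod 26).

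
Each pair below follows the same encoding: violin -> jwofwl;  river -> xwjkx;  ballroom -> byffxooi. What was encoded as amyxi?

v(21)→j(9) and i(8)→w(22) fit y≡3x+24 (mod 26); the inverse of 3 mod 26 is 9. Each letter's alphabet position (a=0..z=25) is mapped through 3·x+24 mod 26 — an affine cipher.
Reversing it on amyxi: a(0)→9·(0−24)≡18=s; m(12)→9·(12−24)≡22=w; y(24)→9·(24−24)≡0=a; x(23)→9·(23−24)≡17=r; i(8)→9·(8−24)≡12=m (all mod 26).

swarm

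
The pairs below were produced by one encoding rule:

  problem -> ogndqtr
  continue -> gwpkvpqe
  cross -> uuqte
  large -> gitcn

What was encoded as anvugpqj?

honestly

The output letters match the input read backwards, each shifted +2: problem reversed is melborp. Two steps: reverse the string, then apply a Caesar shift of +2.
Undoing it on anvugpqj: shift back: a−2=y, n−2=l, v−2=t, u−2=s, g−2=e, p−2=n, q−2=o, j−2=h → yltsenoh; then reverse → honestly.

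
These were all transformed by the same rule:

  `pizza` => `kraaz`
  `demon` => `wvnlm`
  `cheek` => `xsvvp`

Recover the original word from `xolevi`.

clover

Each letter is replaced by its mirror in the alphabet: a↔z, b↔y, c↔x, and so on (the Atbash cipher).
Decoding xolevi: x↔c, o↔l, l↔o, e↔v, v↔e, i↔r.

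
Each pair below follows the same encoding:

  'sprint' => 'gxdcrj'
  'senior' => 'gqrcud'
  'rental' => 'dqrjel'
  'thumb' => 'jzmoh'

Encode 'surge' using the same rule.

gmdwq

This is an affine cipher: with a=0,…,z=25, each position x becomes (3x+4) mod 26.
Applying it to surge: s(18)→3·18+4≡6=g; u(20)→3·20+4≡12=m; r(17)→3·17+4≡3=d; g(6)→3·6+4≡22=w; e(4)→3·4+4≡16=q (all mod 26).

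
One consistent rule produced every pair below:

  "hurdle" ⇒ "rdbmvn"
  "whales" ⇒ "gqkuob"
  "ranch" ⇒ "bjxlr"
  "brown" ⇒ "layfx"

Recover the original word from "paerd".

Shifts by position in hurdle: pos 0: h→r (+10), pos 1: u→d (+9), pos 2: r→b (+10), pos 3: d→m (+9) — repeating every 2. A repeating key of period 2 is used — shifts +10, +9 over and over.
Decoding paerd: p−10=f, a−9=r, e−10=u, r−9=i, d−10=t.

fruit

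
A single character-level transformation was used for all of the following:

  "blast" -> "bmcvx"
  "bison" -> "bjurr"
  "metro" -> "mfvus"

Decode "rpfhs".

Letter i (0-indexed) is shifted by i+0, so successive shifts are 0, 1, 2, ….
Decoding rpfhs: r−0=r, p−1=o, f−2=d, h−3=e, s−4=o.

rodeo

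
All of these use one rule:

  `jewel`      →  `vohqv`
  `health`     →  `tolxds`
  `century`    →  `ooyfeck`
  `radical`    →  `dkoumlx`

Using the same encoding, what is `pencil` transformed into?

boyosw

Shifts by position in jewel: pos 0: j→v (+12), pos 1: e→o (+10), pos 2: w→h (+11), pos 3: e→q (+12), pos 4: l→v (+10) — repeating every 3. The shifts repeat in a cycle of length 3: positions 0,1,… shift by +12, +10, +11, then the pattern repeats.
On pencil: p+12=b, e+10=o, n+11=y, c+12=o, i+10=s, l+11=w.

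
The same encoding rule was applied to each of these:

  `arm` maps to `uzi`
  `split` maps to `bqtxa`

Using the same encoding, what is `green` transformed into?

The word is reversed, then every letter is shifted forward by 8.
On green: reverse → neerg; then shift: n+8=v, e+8=m, e+8=m, r+8=z, g+8=o.

vmmzo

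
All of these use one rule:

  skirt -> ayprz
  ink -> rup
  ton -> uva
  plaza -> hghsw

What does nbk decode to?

The output letters match the input read backwards, each shifted +7: skirt reversed is triks. Read the word backwards and shift each letter +7.
Undoing it on nbk: shift back: n−7=g, b−7=u, k−7=d → gud; then reverse → dug.

dug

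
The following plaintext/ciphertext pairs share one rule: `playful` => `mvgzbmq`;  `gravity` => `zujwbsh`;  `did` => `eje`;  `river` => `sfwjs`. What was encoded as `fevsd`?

The word is reversed, then every letter is shifted forward by 1.
Reversing it on fevsd: shift back: f−1=e, e−1=d, v−1=u, s−1=r, d−1=c → edurc; then reverse → crude.

crude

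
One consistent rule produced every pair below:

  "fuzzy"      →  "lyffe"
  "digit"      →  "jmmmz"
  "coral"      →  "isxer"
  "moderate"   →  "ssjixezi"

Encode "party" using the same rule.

The shift depends on letter class: consonant f→l is +6, but vowel u→y is +4. Two shifts are in play — +4 for a/e/i/o/u, +6 for every other letter.
Applying it to party: p(cons)+6=v, a(vowel)+4=e, r(cons)+6=x, t(cons)+6=z, y(cons)+6=e.

vexze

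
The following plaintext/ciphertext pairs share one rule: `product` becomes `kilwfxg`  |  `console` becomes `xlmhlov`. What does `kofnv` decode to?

plume

Each pair mirrors across the alphabet (p↔k, r↔i, o↔l): positions sum to 25. This is the alphabet-reversal cipher (Atbash): a becomes z, b becomes y, etc.
Decoding kofnv: k↔p, o↔l, f↔u, n↔m, v↔e.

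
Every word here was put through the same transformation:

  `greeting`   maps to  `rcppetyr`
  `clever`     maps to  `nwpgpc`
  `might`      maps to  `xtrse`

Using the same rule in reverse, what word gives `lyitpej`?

anxiety

Each letter is shifted forward by 11 in the alphabet (a Caesar shift of +11).
Undoing it on lyitpej: l−11=a, y−11=n, i−11=x, t−11=i, p−11=e, e−11=t, j−11=y.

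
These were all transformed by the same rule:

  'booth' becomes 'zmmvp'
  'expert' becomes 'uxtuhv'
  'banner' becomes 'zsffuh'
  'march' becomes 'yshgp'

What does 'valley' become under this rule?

jsrrue

b(1)→z(25) and o(14)→m(12) fit y≡7x+18 (mod 26); the inverse of 7 mod 26 is 15. Each letter's alphabet position (a=0..z=25) is mapped through 7·x+18 mod 26 — an affine cipher.
Applying it to valley: v(21)→7·21+18≡9=j; a(0)→7·0+18≡18=s; l(11)→7·11+18≡17=r; l(11)→7·11+18≡17=r; e(4)→7·4+18≡20=u; y(24)→7·24+18≡4=e (all mod 26).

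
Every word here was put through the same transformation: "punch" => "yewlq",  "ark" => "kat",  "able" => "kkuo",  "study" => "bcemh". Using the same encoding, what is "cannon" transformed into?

lkwwyw

The shift depends on letter class: consonant p→y is +9, but vowel u→e is +10. Two shifts are in play — +10 for a/e/i/o/u, +9 for every other letter.
On cannon: c(cons)+9=l, a(vowel)+10=k, n(cons)+9=w, n(cons)+9=w, o(vowel)+10=y, n(cons)+9=w.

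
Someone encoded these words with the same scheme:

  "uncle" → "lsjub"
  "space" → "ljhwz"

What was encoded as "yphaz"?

The output letters match the input read backwards, each shifted +7: uncle reversed is elcnu. The word is reversed, then every letter is shifted forward by 7.
Decoding yphaz: shift back: y−7=r, p−7=i, h−7=a, a−7=t, z−7=s → riats; then reverse → stair.

stair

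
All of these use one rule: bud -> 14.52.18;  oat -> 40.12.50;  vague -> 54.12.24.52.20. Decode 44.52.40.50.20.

b(#2)→14 and u(#21)→52: differences scale by 2, so n = 2·pos + 10. With a=1..z=26, the number is 2·pos + 10.
Undoing it on 44.52.40.50.20: 44→(44−10)÷2=17=q, 52→(52−10)÷2=21=u, 40→(40−10)÷2=15=o, 50→(50−10)÷2=20=t, 20→(20−10)÷2=5=e.

quote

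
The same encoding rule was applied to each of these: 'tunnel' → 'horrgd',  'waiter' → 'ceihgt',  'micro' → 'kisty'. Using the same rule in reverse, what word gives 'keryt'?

This is an affine cipher: with a=0,…,z=25, each position x becomes (7x+4) mod 26.
Undoing it on keryt: k(10)→15·(10−4)≡12=m; e(4)→15·(4−4)≡0=a; r(17)→15·(17−4)≡13=n; y(24)→15·(24−4)≡14=o; t(19)→15·(19−4)≡17=r (all mod 26).

manor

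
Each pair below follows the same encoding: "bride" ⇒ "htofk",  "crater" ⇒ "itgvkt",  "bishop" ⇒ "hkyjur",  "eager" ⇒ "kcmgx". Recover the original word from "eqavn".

Shifts by position in bride: pos 0: b→h (+6), pos 1: r→t (+2), pos 2: i→o (+6), pos 3: d→f (+2) — repeating every 2. The shifts repeat in a cycle of length 2: positions 0,1,… shift by +6, +2, then the pattern repeats.
Reversing it on eqavn: e−6=y, q−2=o, a−6=u, v−2=t, n−6=h.

youth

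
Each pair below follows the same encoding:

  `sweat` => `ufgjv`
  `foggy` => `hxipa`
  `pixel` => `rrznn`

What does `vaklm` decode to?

trick

A repeating key of period 2 is used — shifts +2, +9 over and over.
Decoding vaklm: v−2=t, a−9=r, k−2=i, l−9=c, m−2=k.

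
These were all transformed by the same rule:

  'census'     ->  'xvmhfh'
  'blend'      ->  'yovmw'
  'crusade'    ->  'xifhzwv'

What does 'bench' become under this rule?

yvmxs

Each pair mirrors across the alphabet (c↔x, e↔v, n↔m): positions sum to 25. Each letter is replaced by its mirror in the alphabet: a↔z, b↔y, c↔x, and so on (the Atbash cipher).
Applying it to bench: b↔y, e↔v, n↔m, c↔x, h↔s.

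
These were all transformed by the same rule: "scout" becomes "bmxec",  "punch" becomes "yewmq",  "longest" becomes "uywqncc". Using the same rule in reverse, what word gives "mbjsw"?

drain

Shifts by position in scout: pos 0: s→b (+9), pos 1: c→m (+10), pos 2: o→x (+9), pos 3: u→e (+10) — repeating every 2. A repeating key of period 2 is used — shifts +9, +10 over and over.
Undoing it on mbjsw: m−9=d, b−10=r, j−9=a, s−10=i, w−9=n.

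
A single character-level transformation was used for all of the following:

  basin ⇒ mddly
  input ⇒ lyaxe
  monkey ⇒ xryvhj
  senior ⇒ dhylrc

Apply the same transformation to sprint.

The shift depends on letter class: consonant b→m is +11, but vowel a→d is +3. Vowels shift forward by 3 and consonants shift forward by 11.
On sprint: s(cons)+11=d, p(cons)+11=a, r(cons)+11=c, i(vowel)+3=l, n(cons)+11=y, t(cons)+11=e.

daclye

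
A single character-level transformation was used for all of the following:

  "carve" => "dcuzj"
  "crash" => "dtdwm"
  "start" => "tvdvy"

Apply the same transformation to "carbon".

In carve: c→d is +1, a→c is +2, r→u is +3, v→z is +4 — the shift increases by 1 each position. Each letter shifts forward by (position + 1), i.e. 1, 2, 3, … — the shift grows by one for each successive letter.
For carbon: c+1=d, a+2=c, r+3=u, b+4=f, o+5=t, n+6=t.

dcuftt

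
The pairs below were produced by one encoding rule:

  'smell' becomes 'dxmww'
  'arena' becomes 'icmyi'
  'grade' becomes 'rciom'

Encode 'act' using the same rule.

ine

The shift depends on letter class: consonant s→d is +11, but vowel e→m is +8. Vowels shift forward by 8 and consonants shift forward by 11.
On act: a(vowel)+8=i, c(cons)+11=n, t(cons)+11=e.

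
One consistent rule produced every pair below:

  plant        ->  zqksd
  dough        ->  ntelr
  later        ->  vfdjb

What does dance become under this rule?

A repeating key of period 2 is used — shifts +10, +5 over and over.
On dance: d+10=n, a+5=f, n+10=x, c+5=h, e+10=o.

nfxho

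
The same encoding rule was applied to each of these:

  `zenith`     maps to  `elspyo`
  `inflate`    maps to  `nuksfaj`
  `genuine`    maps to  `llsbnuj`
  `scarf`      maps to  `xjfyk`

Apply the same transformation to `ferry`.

klwyd

Shifts by position in zenith: pos 0: z→e (+5), pos 1: e→l (+7), pos 2: n→s (+5), pos 3: i→p (+7) — repeating every 2. The shifts repeat in a cycle of length 2: positions 0,1,… shift by +5, +7, then the pattern repeats.
On ferry: f+5=k, e+7=l, r+5=w, r+7=y, y+5=d.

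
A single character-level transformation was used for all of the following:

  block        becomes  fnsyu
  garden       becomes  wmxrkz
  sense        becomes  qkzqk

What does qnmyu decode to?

b(1)→f(5) and l(11)→n(13) fit y≡19x+12 (mod 26); the inverse of 19 mod 26 is 11. This is an affine cipher: with a=0,…,z=25, each position x becomes (19x+12) mod 26.
Decoding qnmyu: q(16)→11·(16−12)≡18=s; n(13)→11·(13−12)≡11=l; m(12)→11·(12−12)≡0=a; y(24)→11·(24−12)≡2=c; u(20)→11·(20−12)≡10=k (all mod 26).

slack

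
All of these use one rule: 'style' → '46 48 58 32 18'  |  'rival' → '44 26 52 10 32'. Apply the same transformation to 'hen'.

24 18 36

The formula is n = 2×(alphabet index, a=1) + 8.
Applying it to hen: h=8→24, e=5→18, n=14→36.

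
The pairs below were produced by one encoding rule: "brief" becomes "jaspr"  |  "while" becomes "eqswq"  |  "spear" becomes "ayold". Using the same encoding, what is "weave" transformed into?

The shift increases by 1 at each position, starting from +8: 8, 9, 10, ….
Applying it to weave: w+8=e, e+9=n, a+10=k, v+11=g, e+12=q.

enkgq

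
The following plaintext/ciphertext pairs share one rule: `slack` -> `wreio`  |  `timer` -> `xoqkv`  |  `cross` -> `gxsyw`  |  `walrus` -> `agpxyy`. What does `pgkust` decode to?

lagoon

The shifts repeat in a cycle of length 2: positions 0,1,… shift by +4, +6, then the pattern repeats.
Undoing it on pgkust: p−4=l, g−6=a, k−4=g, u−6=o, s−4=o, t−6=n.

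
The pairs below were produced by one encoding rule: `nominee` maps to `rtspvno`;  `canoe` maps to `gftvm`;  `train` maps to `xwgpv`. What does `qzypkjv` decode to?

musical

In nominee: n→r is +4, o→t is +5, m→s is +6, i→p is +7 — the shift increases by 1 each position. Each letter shifts forward by (position + 4), i.e. 4, 5, 6, … — the shift grows by one for each successive letter.
Undoing it on qzypkjv: q−4=m, z−5=u, y−6=s, p−7=i, k−8=c, j−9=a, v−10=l.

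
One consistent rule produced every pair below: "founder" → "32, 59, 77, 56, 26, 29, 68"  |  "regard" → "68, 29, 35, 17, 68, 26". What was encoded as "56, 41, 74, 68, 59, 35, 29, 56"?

nitrogen

f(#6)→32 and o(#15)→59: differences scale by 3, so n = 3·pos + 14. The formula is n = 3×(alphabet index, a=1) + 14.
Decoding 56, 41, 74, 68, 59, 35, 29, 56: 56→(56−14)÷3=14=n, 41→(41−14)÷3=9=i, 74→(74−14)÷3=20=t, 68→(68−14)÷3=18=r, 59→(59−14)÷3=15=o, 35→(35−14)÷3=7=g, 29→(29−14)÷3=5=e, 56→(56−14)÷3=14=n.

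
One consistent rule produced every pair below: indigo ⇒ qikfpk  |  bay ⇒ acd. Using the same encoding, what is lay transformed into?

acn

The output letters match the input read backwards, each shifted +2: indigo reversed is ogidni. Two steps: reverse the string, then apply a Caesar shift of +2.
On lay: reverse → yal; then shift: y+2=a, a+2=c, l+2=n.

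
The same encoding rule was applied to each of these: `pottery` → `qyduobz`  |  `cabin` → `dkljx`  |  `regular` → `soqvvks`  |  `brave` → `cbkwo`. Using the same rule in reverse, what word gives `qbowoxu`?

prevent

Shifts by position in pottery: pos 0: p→q (+1), pos 1: o→y (+10), pos 2: t→d (+10), pos 3: t→u (+1), pos 4: e→o (+10), pos 5: r→b (+10) — repeating every 3. It's a Vigenère-style cipher with numeric key [1,10,10]: position i shifts by key[i mod 3].
Undoing it on qbowoxu: q−1=p, b−10=r, o−10=e, w−1=v, o−10=e, x−10=n, u−1=t.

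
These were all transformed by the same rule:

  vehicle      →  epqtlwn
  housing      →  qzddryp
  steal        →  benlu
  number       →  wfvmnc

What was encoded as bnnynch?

scenery

Shifts by position in vehicle: pos 0: v→e (+9), pos 1: e→p (+11), pos 2: h→q (+9), pos 3: i→t (+11) — repeating every 2. The shifts repeat in a cycle of length 2: positions 0,1,… shift by +9, +11, then the pattern repeats.
Decoding bnnynch: b−9=s, n−11=c, n−9=e, y−11=n, n−9=e, c−11=r, h−9=y.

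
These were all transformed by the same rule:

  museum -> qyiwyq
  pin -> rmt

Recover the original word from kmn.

jig

Read the word backwards and shift each letter +4.
Undoing it on kmn: shift back: k−4=g, m−4=i, n−4=j → gij; then reverse → jig.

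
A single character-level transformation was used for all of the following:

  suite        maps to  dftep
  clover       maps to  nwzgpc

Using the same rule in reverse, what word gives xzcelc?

Compare letters: s→d is +11, u→f is +11, i→t is +11 — a constant shift. It's a constant shift of +11 (ROT11).
Undoing it on xzcelc: x−11=m, z−11=o, c−11=r, e−11=t, l−11=a, c−11=r.

mortar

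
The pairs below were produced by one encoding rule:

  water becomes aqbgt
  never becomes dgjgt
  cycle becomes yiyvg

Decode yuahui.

cowboy

w(22)→a(0) and a(0)→q(16) fit y≡17x+16 (mod 26); the inverse of 17 mod 26 is 23. This is an affine cipher: with a=0,…,z=25, each position x becomes (17x+16) mod 26.
Reversing it on yuahui: y(24)→23·(24−16)≡2=c; u(20)→23·(20−16)≡14=o; a(0)→23·(0−16)≡22=w; h(7)→23·(7−16)≡1=b; u(20)→23·(20−16)≡14=o; i(8)→23·(8−16)≡24=y (all mod 26).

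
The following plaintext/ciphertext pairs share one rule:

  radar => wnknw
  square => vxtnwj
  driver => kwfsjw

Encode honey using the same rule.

gzajp

r(17)→w(22) and a(0)→n(13) fit y≡25x+13 (mod 26); the inverse of 25 mod 26 is 25. This is an affine cipher: with a=0,…,z=25, each position x becomes (25x+13) mod 26.
Applying it to honey: h(7)→25·7+13≡6=g; o(14)→25·14+13≡25=z; n(13)→25·13+13≡0=a; e(4)→25·4+13≡9=j; y(24)→25·24+13≡15=p (all mod 26).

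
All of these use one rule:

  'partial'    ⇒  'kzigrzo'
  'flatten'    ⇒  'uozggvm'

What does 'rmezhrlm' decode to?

invasion

Letters are reflected about the middle of the alphabet (position → 25−position): Atbash.
Decoding rmezhrlm: r↔i, m↔n, e↔v, z↔a, h↔s, r↔i, l↔o, m↔n.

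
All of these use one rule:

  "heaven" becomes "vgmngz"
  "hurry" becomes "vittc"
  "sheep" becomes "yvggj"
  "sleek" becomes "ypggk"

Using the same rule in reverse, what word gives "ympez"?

h(7)→v(21) and e(4)→g(6) fit y≡5x+12 (mod 26); the inverse of 5 mod 26 is 21. This is an affine cipher: with a=0,…,z=25, each position x becomes (5x+12) mod 26.
Reversing it on ympez: y(24)→21·(24−12)≡18=s; m(12)→21·(12−12)≡0=a; p(15)→21·(15−12)≡11=l; e(4)→21·(4−12)≡14=o; z(25)→21·(25−12)≡13=n (all mod 26).

salon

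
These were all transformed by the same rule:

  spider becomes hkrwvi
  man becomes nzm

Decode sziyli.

Letters are reflected about the middle of the alphabet (position → 25−position): Atbash.
Undoing it on sziyli: s↔h, z↔a, i↔r, y↔b, l↔o, i↔r.

harbor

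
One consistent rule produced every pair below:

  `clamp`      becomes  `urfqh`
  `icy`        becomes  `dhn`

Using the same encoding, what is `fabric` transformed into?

hnwgfk

Read the word backwards and shift each letter +5.
On fabric: reverse → cirbaf; then shift: c+5=h, i+5=n, r+5=w, b+5=g, a+5=f, f+5=k.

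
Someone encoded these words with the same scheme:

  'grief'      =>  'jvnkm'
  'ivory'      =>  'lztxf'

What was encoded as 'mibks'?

Letter i (0-indexed) is shifted by i+3, so successive shifts are 3, 4, 5, ….
Decoding mibks: m−3=j, i−4=e, b−5=w, k−6=e, s−7=l.

jewel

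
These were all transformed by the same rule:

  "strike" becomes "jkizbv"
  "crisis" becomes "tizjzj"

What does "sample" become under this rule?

jrdgcv

Every letter moves 17 places later in the alphabet, wrapping around z→a.
Applying it to sample: s+17=j, a+17=r, m+17=d, p+17=g, l+17=c, e+17=v.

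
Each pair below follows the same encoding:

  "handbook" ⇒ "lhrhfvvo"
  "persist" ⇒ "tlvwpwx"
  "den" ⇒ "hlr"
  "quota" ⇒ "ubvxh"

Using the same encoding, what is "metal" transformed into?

The shift depends on letter class: consonant h→l is +4, but vowel a→h is +7. Vowels shift forward by 7 and consonants shift forward by 4.
Applying it to metal: m(cons)+4=q, e(vowel)+7=l, t(cons)+4=x, a(vowel)+7=h, l(cons)+4=p.

qlxhp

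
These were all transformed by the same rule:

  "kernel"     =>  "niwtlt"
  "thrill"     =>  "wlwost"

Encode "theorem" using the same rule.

wljuymv

In kernel: k→n is +3, e→i is +4, r→w is +5, n→t is +6 — the shift increases by 1 each position. Each letter shifts forward by (position + 3), i.e. 3, 4, 5, … — the shift grows by one for each successive letter.
Applying it to theorem: t+3=w, h+4=l, e+5=j, o+6=u, r+7=y, e+8=m, m+9=v.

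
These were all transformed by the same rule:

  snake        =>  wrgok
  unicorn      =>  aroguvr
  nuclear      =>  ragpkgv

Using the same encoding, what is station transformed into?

The shift depends on letter class: consonant s→w is +4, but vowel a→g is +6. Two shifts are in play — +6 for a/e/i/o/u, +4 for every other letter.
For station: s(cons)+4=w, t(cons)+4=x, a(vowel)+6=g, t(cons)+4=x, i(vowel)+6=o, o(vowel)+6=u, n(cons)+4=r.

wxgxour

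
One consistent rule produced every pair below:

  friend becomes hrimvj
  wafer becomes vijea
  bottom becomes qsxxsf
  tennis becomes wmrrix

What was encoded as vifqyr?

number

The output letters match the input read backwards, each shifted +4: friend reversed is dneirf. Read the word backwards and shift each letter +4.
Undoing it on vifqyr: shift back: v−4=r, i−4=e, f−4=b, q−4=m, y−4=u, r−4=n → rebmun; then reverse → number.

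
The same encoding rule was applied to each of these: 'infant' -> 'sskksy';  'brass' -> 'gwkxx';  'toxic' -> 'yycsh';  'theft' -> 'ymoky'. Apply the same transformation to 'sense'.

xosxo

Two shifts are in play — +10 for a/e/i/o/u, +5 for every other letter.
Applying it to sense: s(cons)+5=x, e(vowel)+10=o, n(cons)+5=s, s(cons)+5=x, e(vowel)+10=o.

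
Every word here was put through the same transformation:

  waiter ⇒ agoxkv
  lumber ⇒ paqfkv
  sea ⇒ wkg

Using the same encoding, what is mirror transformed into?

qovvuv

The shift depends on letter class: consonant w→a is +4, but vowel a→g is +6. Two shifts are in play — +6 for a/e/i/o/u, +4 for every other letter.
For mirror: m(cons)+4=q, i(vowel)+6=o, r(cons)+4=v, r(cons)+4=v, o(vowel)+6=u, r(cons)+4=v.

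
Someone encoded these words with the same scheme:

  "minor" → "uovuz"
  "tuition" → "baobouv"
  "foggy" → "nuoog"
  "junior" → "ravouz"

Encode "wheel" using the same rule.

Vowels shift forward by 6 and consonants shift forward by 8.
On wheel: w(cons)+8=e, h(cons)+8=p, e(vowel)+6=k, e(vowel)+6=k, l(cons)+8=t.

epkkt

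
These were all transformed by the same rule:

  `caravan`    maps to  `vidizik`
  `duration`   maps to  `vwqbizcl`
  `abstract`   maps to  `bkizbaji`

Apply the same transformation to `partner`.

The word is reversed, then every letter is shifted forward by 8.
For partner: reverse → rentrap; then shift: r+8=z, e+8=m, n+8=v, t+8=b, r+8=z, a+8=i, p+8=x.

zmvbzix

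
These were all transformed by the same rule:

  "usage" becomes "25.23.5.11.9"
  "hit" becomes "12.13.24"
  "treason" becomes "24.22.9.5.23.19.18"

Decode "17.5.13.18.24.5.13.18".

maintain

u is letter #21 and maps to 25: an offset of 4. The number is (letter's place in the alphabet, a=1) + 4.
Undoing it on 17.5.13.18.24.5.13.18: 17→(17−4)÷1=13=m, 5→(5−4)÷1=1=a, 13→(13−4)÷1=9=i, 18→(18−4)÷1=14=n, 24→(24−4)÷1=20=t, 5→(5−4)÷1=1=a, 13→(13−4)÷1=9=i, 18→(18−4)÷1=14=n.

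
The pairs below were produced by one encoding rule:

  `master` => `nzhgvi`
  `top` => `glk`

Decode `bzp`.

yak

This is the alphabet-reversal cipher (Atbash): a becomes z, b becomes y, etc.
Undoing it on bzp: b↔y, z↔a, p↔k.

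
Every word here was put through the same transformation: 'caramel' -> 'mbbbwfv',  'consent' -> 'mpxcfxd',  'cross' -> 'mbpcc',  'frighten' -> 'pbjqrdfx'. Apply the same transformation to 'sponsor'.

The shift depends on letter class: consonant c→m is +10, but vowel a→b is +1. Vowels shift forward by 1 and consonants shift forward by 10.
On sponsor: s(cons)+10=c, p(cons)+10=z, o(vowel)+1=p, n(cons)+10=x, s(cons)+10=c, o(vowel)+1=p, r(cons)+10=b.

czpxcpb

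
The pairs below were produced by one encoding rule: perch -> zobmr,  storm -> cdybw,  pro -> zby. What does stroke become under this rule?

cdbyuo

Compare letters: p→z is +10, e→o is +10, r→b is +10 — a constant shift. It's a constant shift of +10 (ROT10).
For stroke: s+10=c, t+10=d, r+10=b, o+10=y, k+10=u, e+10=o.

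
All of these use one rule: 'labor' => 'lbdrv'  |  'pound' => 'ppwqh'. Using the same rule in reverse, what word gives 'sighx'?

In labor: l→l is +0, a→b is +1, b→d is +2, o→r is +3 — the shift increases by 1 each position. Each letter shifts forward by its position index (0, 1, 2, …) — the shift grows by one for each successive letter.
Decoding sighx: s−0=s, i−1=h, g−2=e, h−3=e, x−4=t.

sheet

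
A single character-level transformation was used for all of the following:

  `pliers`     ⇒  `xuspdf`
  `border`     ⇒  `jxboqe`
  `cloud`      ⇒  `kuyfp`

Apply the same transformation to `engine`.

mwqtzr

In pliers: p→x is +8, l→u is +9, i→s is +10, e→p is +11 — the shift increases by 1 each position. Each letter shifts forward by (position + 8), i.e. 8, 9, 10, … — the shift grows by one for each successive letter.
For engine: e+8=m, n+9=w, g+10=q, i+11=t, n+12=z, e+13=r.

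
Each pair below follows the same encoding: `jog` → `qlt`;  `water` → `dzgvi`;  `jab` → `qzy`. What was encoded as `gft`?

tug

Each pair mirrors across the alphabet (j↔q, o↔l, g↔t): positions sum to 25. Letters are reflected about the middle of the alphabet (position → 25−position): Atbash.
Reversing it on gft: g↔t, f↔u, t↔g.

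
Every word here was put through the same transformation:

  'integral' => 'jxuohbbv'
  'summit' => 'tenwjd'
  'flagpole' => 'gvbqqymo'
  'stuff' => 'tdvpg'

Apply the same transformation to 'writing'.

xbjdjxh

Shifts by position in integral: pos 0: i→j (+1), pos 1: n→x (+10), pos 2: t→u (+1), pos 3: e→o (+10) — repeating every 2. A repeating key of period 2 is used — shifts +1, +10 over and over.
On writing: w+1=x, r+10=b, i+1=j, t+10=d, i+1=j, n+10=x, g+1=h.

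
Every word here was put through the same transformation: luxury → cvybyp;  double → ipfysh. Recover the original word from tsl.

hop

Read the word backwards and shift each letter +4.
Reversing it on tsl: shift back: t−4=p, s−4=o, l−4=h → poh; then reverse → hop.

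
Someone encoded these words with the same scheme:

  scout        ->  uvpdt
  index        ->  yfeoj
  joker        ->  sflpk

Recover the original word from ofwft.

The output letters match the input read backwards, each shifted +1: scout reversed is tuocs. Two steps: reverse the string, then apply a Caesar shift of +1.
Undoing it on ofwft: shift back: o−1=n, f−1=e, w−1=v, f−1=e, t−1=s → neves; then reverse → seven.

seven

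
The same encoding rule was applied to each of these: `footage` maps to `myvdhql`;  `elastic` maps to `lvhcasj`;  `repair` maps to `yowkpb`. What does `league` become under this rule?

Shifts by position in footage: pos 0: f→m (+7), pos 1: o→y (+10), pos 2: o→v (+7), pos 3: t→d (+10) — repeating every 2. The shifts repeat in a cycle of length 2: positions 0,1,… shift by +7, +10, then the pattern repeats.
For league: l+7=s, e+10=o, a+7=h, g+10=q, u+7=b, e+10=o.

sohqbo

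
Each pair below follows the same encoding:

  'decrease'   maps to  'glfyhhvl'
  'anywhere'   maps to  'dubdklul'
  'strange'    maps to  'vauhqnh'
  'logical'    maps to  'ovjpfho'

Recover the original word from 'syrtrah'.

promote

Shifts by position in decrease: pos 0: d→g (+3), pos 1: e→l (+7), pos 2: c→f (+3), pos 3: r→y (+7) — repeating every 2. A repeating key of period 2 is used — shifts +3, +7 over and over.
Undoing it on syrtrah: s−3=p, y−7=r, r−3=o, t−7=m, r−3=o, a−7=t, h−3=e.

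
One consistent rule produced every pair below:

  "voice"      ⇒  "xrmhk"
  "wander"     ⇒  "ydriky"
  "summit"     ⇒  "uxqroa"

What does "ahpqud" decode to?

yellow

Each letter shifts forward by (position + 2), i.e. 2, 3, 4, … — the shift grows by one for each successive letter.
Reversing it on ahpqud: a−2=y, h−3=e, p−4=l, q−5=l, u−6=o, d−7=w.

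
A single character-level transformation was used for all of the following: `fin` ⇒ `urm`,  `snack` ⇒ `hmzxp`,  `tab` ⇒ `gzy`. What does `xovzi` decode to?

Each pair mirrors across the alphabet (f↔u, i↔r, n↔m): positions sum to 25. Each letter is replaced by its mirror in the alphabet: a↔z, b↔y, c↔x, and so on (the Atbash cipher).
Reversing it on xovzi: x↔c, o↔l, v↔e, z↔a, i↔r.

clear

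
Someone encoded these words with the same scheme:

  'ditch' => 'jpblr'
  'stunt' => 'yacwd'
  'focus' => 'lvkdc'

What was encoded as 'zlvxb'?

The shift increases by 1 at each position, starting from +6: 6, 7, 8, ….
Undoing it on zlvxb: z−6=t, l−7=e, v−8=n, x−9=o, b−10=r.

tenor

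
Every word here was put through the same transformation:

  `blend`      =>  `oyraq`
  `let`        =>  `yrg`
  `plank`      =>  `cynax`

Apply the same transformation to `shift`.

fuvsg

Compare letters: b→o is +13, l→y is +13, e→r is +13 — a constant shift. It's a constant shift of +13 (ROT13).
Applying it to shift: s+13=f, h+13=u, i+13=v, f+13=s, t+13=g.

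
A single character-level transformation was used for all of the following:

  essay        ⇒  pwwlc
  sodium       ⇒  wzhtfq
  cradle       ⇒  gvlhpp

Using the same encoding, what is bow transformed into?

fza

The shift depends on letter class: consonant s→w is +4, but vowel e→p is +11. Vowels shift forward by 11 and consonants shift forward by 4.
On bow: b(cons)+4=f, o(vowel)+11=z, w(cons)+4=a.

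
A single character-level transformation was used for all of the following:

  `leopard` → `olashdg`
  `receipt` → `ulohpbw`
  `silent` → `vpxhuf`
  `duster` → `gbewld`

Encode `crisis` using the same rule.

fyuvpe

It's a Vigenère-style cipher with numeric key [3,7,12]: position i shifts by key[i mod 3].
For crisis: c+3=f, r+7=y, i+12=u, s+3=v, i+7=p, s+12=e.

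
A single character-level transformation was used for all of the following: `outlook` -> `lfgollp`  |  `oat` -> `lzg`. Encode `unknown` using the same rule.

Each pair mirrors across the alphabet (o↔l, u↔f, t↔g): positions sum to 25. Each letter is replaced by its mirror in the alphabet: a↔z, b↔y, c↔x, and so on (the Atbash cipher).
Applying it to unknown: u↔f, n↔m, k↔p, n↔m, o↔l, w↔d, n↔m.

fmpmldm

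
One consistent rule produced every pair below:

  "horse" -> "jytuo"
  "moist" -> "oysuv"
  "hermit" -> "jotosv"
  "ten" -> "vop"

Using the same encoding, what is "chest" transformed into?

ejouv

Vowels shift forward by 10 and consonants shift forward by 2.
Applying it to chest: c(cons)+2=e, h(cons)+2=j, e(vowel)+10=o, s(cons)+2=u, t(cons)+2=v.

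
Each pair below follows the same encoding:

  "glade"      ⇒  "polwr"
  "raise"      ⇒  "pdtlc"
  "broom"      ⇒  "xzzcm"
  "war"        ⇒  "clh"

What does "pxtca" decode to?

prime

The output letters match the input read backwards, each shifted +11: glade reversed is edalg. Two steps: reverse the string, then apply a Caesar shift of +11.
Undoing it on pxtca: shift back: p−11=e, x−11=m, t−11=i, c−11=r, a−11=p → emirp; then reverse → prime.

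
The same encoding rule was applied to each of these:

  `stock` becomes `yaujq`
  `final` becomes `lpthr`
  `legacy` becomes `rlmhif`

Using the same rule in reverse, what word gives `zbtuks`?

Shifts by position in stock: pos 0: s→y (+6), pos 1: t→a (+7), pos 2: o→u (+6), pos 3: c→j (+7) — repeating every 2. A repeating key of period 2 is used — shifts +6, +7 over and over.
Undoing it on zbtuks: z−6=t, b−7=u, t−6=n, u−7=n, k−6=e, s−7=l.

tunnel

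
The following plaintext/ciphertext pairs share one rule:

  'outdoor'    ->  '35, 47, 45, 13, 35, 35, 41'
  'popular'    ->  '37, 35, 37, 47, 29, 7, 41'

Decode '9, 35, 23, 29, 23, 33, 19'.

The formula is n = 2×(alphabet index, a=1) + 5.
Decoding 9, 35, 23, 29, 23, 33, 19: 9→(9−5)÷2=2=b, 35→(35−5)÷2=15=o, 23→(23−5)÷2=9=i, 29→(29−5)÷2=12=l, 23→(23−5)÷2=9=i, 33→(33−5)÷2=14=n, 19→(19−5)÷2=7=g.

boiling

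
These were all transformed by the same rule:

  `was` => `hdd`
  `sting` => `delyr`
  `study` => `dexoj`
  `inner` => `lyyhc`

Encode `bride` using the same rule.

mcloh

The shift depends on letter class: consonant w→h is +11, but vowel a→d is +3. The rule splits by letter class: vowels +3, consonants +11.
On bride: b(cons)+11=m, r(cons)+11=c, i(vowel)+3=l, d(cons)+11=o, e(vowel)+3=h.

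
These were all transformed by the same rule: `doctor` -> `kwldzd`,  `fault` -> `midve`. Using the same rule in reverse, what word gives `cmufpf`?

Each letter shifts forward by (position + 7), i.e. 7, 8, 9, … — the shift grows by one for each successive letter.
Decoding cmufpf: c−7=v, m−8=e, u−9=l, f−10=v, p−11=e, f−12=t.

velvet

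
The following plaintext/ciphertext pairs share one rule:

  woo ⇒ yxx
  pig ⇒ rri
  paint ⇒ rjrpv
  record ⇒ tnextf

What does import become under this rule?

The shift depends on letter class: consonant w→y is +2, but vowel o→x is +9. Two shifts are in play — +9 for a/e/i/o/u, +2 for every other letter.
Applying it to import: i(vowel)+9=r, m(cons)+2=o, p(cons)+2=r, o(vowel)+9=x, r(cons)+2=t, t(cons)+2=v.

rorxtv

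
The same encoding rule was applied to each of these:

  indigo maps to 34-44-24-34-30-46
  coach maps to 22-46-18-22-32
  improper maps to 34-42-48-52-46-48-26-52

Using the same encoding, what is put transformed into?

48-58-56

The formula is n = 2×(alphabet index, a=1) + 16.
For put: p=16→48, u=21→58, t=20→56.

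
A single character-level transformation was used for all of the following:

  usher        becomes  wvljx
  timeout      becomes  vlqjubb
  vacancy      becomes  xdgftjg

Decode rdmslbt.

In usher: u→w is +2, s→v is +3, h→l is +4, e→j is +5 — the shift increases by 1 each position. Each letter shifts forward by (position + 2), i.e. 2, 3, 4, … — the shift grows by one for each successive letter.
Undoing it on rdmslbt: r−2=p, d−3=a, m−4=i, s−5=n, l−6=f, b−7=u, t−8=l.

painful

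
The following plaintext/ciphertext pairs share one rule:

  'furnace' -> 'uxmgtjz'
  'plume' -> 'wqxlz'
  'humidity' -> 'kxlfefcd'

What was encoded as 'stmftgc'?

f(5)→u(20) and u(20)→x(23) fit y≡21x+19 (mod 26); the inverse of 21 mod 26 is 5. Treating letters as 0–25, the rule is x ↦ 21x + 19 (mod 26).
Reversing it on stmftgc: s(18)→5·(18−19)≡21=v; t(19)→5·(19−19)≡0=a; m(12)→5·(12−19)≡17=r; f(5)→5·(5−19)≡8=i; t(19)→5·(19−19)≡0=a; g(6)→5·(6−19)≡13=n; c(2)→5·(2−19)≡19=t (all mod 26).

variant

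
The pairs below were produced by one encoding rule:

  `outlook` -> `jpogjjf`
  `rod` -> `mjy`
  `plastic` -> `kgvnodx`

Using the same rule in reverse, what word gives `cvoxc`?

Every letter moves 21 places later in the alphabet, wrapping around z→a.
Reversing it on cvoxc: c−21=h, v−21=a, o−21=t, x−21=c, c−21=h.

hatch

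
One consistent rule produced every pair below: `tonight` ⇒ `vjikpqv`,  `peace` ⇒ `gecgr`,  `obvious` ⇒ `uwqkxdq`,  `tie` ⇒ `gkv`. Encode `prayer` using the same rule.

The word is reversed, then every letter is shifted forward by 2.
Applying it to prayer: reverse → reyarp; then shift: r+2=t, e+2=g, y+2=a, a+2=c, r+2=t, p+2=r.

tgactr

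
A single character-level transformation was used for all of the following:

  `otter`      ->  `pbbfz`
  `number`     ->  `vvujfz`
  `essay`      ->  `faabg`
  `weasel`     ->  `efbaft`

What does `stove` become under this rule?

abpdf

The shift depends on letter class: consonant t→b is +8, but vowel o→p is +1. The rule splits by letter class: vowels +1, consonants +8.
On stove: s(cons)+8=a, t(cons)+8=b, o(vowel)+1=p, v(cons)+8=d, e(vowel)+1=f.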